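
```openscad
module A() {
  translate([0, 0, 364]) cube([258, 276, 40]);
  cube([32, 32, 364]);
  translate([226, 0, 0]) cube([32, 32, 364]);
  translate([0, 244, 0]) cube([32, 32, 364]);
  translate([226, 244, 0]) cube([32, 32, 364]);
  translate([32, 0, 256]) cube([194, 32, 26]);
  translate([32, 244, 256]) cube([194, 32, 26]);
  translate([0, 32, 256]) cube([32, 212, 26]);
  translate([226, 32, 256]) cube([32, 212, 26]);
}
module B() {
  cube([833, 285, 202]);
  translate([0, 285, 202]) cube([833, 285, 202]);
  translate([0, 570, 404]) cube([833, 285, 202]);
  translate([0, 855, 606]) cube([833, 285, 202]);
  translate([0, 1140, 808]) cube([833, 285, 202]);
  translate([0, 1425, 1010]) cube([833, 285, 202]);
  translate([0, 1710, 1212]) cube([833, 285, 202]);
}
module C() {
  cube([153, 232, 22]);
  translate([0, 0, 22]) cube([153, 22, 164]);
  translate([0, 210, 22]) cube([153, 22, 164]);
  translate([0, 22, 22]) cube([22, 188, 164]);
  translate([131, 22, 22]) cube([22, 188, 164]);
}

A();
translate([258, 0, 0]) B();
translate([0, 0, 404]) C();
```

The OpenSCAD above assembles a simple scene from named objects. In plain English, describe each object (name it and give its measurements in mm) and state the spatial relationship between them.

A is a four-legged stool. The seat is a 258×276×40 mm slab whose top surface is at z = 404 mm; four square legs, each 32×32 mm in cross-section, run from the floor (z = 0) to the underside of the seat, each flush with a corner of the seat. Four stretchers, 32 mm wide and 26 mm tall, connect adjacent legs with their undersides at z = 256 mm, each running between the inner faces of the legs it joins and aligned with the legs' outer faces on the other axis.

B is a run of 7 identical solid stair steps. Each tread is 833×285 mm and each step block is 202 mm high. Step 1 rests on the floor; step k is offset from step 1 by (k−1)×285 mm in y and (k−1)×202 mm in z.

C is an open storage box with external size 153×232×186 mm and wall thickness 22 mm (the base is also 22 mm thick). The base covers the whole footprint; the four walls stand on the base, with the y-facing walls full-width and the x-facing walls fitting between their inner faces.

The staircase is against the stool's +x side, with their −y faces flush. The open box is on top of the stool.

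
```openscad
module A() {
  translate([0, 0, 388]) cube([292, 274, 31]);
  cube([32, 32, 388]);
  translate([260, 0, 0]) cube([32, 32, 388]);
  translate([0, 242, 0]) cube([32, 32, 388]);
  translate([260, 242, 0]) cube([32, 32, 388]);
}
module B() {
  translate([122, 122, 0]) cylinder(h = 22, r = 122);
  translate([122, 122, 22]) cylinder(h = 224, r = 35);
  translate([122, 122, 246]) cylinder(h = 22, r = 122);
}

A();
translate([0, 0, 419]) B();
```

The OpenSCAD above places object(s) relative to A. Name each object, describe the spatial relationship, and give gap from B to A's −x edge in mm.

The spool's min-x is at 0; the stool's min-x is 0; gap = 0 mm.

A is a stool. B is a spool. The spool is on top of the stool. The gap from the spool to the stool's −x edge is 0 mm.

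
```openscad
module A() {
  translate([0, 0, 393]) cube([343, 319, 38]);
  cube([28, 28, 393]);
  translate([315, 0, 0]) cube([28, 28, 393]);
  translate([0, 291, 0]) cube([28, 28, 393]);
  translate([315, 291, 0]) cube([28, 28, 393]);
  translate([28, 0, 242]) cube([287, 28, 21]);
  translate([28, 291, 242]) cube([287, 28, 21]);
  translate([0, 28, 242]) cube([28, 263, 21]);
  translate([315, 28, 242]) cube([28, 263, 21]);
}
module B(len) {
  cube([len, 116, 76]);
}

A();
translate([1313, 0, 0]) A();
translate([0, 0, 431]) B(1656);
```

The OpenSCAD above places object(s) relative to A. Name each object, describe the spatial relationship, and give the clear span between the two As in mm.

Second stool starts at x = 1313; first ends at x = 343; clear span = 1313 − 343 = 970 mm.

A is a stool. B is a beam. A beam spans the tops of two stools. The clear span between the two stools is 970 mm.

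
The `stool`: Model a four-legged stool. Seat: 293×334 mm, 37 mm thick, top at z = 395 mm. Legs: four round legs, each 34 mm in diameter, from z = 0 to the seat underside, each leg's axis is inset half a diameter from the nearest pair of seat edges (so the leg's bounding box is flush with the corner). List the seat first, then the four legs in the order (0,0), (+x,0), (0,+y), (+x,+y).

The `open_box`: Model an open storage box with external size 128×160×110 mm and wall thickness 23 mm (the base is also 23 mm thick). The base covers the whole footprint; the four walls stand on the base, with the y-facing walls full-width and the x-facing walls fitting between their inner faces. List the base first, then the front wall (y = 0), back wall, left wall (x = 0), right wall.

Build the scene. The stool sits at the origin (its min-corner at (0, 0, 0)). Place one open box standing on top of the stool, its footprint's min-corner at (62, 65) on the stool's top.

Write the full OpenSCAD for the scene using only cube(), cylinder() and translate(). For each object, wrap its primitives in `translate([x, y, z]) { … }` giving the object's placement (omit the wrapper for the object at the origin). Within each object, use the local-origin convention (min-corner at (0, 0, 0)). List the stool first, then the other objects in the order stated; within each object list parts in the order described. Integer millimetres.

translate([0, 0, 358]) cube([293, 334, 37]);
translate([17, 17, 0]) cylinder(h = 358, r = 17);
translate([276, 17, 0]) cylinder(h = 358, r = 17);
translate([17, 317, 0]) cylinder(h = 358, r = 17);
translate([276, 317, 0]) cylinder(h = 358, r = 17);
translate([62, 65, 395]) {
  cube([128, 160, 23]);
  translate([0, 0, 23]) cube([128, 23, 87]);
  translate([0, 137, 23]) cube([128, 23, 87]);
  translate([0, 23, 23]) cube([23, 114, 87]);
  translate([105, 23, 23]) cube([23, 114, 87]);
}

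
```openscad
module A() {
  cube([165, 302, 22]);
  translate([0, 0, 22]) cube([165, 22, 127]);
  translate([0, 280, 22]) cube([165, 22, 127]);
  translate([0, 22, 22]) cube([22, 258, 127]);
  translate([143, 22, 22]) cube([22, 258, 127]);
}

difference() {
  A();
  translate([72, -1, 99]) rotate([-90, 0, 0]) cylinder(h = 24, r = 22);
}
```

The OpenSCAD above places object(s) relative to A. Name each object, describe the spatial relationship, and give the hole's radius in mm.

A is an open box. The open box has a circular hole through its front wall. The hole's radius is 22 mm.

The subtracted cylinder has r = 22 mm.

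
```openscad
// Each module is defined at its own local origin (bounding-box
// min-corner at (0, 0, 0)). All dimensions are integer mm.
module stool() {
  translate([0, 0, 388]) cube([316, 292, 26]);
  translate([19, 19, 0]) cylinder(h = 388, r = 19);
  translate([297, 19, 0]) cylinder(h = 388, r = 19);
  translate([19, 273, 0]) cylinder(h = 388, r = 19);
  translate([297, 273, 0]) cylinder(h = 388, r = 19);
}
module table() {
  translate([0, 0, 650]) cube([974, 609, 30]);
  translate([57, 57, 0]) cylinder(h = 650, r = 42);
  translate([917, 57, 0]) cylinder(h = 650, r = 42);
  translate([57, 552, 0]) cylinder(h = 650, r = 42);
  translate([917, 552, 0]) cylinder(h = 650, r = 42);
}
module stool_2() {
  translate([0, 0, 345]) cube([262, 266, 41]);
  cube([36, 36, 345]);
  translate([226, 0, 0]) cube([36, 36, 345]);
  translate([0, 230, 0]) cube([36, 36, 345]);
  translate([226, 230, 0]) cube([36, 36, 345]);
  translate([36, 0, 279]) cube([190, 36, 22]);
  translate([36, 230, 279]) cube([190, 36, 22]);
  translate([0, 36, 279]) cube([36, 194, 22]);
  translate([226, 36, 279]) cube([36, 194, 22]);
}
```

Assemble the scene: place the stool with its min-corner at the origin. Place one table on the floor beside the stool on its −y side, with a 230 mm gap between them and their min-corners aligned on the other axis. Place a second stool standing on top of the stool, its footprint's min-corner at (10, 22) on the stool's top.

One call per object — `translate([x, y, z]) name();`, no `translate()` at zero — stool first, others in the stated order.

stool();
translate([0, -839, 0]) table();
translate([10, 22, 414]) stool_2();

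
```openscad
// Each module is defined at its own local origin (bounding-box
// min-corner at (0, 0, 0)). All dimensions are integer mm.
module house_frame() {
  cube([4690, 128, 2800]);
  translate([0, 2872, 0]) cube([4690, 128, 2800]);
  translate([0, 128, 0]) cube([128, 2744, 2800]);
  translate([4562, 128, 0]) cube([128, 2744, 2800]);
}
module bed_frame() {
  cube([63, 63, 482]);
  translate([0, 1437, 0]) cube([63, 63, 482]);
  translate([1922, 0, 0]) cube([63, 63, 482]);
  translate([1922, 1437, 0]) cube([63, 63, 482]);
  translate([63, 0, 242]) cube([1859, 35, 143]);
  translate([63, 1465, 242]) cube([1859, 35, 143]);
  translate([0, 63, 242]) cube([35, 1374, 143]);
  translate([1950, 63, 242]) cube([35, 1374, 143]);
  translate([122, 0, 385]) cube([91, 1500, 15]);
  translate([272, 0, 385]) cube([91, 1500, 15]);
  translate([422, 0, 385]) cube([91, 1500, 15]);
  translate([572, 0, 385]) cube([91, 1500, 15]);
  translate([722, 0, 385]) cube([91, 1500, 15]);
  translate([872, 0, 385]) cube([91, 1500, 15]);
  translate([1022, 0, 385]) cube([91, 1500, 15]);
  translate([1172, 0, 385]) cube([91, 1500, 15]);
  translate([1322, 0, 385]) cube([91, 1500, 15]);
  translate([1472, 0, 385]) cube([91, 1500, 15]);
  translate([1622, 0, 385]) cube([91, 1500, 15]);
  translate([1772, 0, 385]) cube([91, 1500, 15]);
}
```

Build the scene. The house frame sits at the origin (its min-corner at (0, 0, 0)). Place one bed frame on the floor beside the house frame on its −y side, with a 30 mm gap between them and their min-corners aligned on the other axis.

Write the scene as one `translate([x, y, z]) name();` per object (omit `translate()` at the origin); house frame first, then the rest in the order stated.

house_frame();
translate([0, -1530, 0]) bed_frame();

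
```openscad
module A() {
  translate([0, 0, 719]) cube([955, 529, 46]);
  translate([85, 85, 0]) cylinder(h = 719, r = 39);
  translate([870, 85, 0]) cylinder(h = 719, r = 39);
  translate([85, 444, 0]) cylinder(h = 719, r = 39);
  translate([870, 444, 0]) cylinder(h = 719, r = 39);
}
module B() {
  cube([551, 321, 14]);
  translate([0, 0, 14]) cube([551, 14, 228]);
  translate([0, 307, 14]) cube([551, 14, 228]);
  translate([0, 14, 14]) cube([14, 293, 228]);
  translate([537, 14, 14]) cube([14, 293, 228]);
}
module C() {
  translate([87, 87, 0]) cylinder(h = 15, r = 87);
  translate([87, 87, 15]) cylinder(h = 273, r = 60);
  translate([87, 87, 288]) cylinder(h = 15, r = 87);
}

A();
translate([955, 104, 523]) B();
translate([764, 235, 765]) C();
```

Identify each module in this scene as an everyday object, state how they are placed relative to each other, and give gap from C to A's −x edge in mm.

The spool's min-x is at 764; the table's min-x is 0; gap = 764 mm.

A is a table. B is an open box. C is a spool. The open box is beside the table with their tops flush at z = 765. The spool is on top of the table. The gap from the spool to the table's −x edge is 764 mm.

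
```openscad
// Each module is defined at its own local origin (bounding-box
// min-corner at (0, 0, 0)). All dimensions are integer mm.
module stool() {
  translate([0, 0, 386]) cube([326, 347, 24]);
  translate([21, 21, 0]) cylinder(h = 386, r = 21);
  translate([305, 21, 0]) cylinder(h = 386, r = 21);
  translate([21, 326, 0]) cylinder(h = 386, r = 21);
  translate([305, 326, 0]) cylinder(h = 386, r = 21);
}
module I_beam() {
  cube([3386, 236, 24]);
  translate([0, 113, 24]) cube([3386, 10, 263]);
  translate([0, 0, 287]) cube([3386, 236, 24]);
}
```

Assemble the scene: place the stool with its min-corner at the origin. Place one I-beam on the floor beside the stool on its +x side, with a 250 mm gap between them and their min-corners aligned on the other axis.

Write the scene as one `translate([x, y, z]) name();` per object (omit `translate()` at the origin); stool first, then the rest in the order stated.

stool();
translate([576, 0, 0]) I_beam();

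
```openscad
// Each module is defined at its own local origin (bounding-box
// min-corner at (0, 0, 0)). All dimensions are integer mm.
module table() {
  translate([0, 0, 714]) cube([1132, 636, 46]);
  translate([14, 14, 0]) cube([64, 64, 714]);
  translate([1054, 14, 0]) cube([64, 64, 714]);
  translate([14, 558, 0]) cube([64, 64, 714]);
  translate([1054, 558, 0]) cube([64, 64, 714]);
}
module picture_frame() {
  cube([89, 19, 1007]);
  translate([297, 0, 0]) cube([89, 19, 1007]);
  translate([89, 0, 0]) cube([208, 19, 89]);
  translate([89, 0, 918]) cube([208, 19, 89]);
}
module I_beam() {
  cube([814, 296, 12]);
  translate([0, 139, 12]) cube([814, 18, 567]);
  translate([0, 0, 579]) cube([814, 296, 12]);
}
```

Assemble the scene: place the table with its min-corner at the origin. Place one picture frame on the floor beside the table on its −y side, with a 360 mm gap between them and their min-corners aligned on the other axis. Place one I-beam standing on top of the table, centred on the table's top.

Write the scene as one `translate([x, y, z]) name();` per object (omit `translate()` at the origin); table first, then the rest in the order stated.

table();
translate([0, -379, 0]) picture_frame();
translate([159, 170, 760]) I_beam();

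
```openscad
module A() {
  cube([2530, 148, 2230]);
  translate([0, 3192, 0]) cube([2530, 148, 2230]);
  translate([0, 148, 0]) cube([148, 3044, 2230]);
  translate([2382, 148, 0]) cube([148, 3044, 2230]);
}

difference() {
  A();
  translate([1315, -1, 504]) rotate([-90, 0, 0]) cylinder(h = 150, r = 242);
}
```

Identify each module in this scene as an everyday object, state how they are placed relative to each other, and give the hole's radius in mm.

The subtracted cylinder has r = 242 mm.

A is a house frame. The house frame has a circular hole through its front wall. The hole's radius is 242 mm.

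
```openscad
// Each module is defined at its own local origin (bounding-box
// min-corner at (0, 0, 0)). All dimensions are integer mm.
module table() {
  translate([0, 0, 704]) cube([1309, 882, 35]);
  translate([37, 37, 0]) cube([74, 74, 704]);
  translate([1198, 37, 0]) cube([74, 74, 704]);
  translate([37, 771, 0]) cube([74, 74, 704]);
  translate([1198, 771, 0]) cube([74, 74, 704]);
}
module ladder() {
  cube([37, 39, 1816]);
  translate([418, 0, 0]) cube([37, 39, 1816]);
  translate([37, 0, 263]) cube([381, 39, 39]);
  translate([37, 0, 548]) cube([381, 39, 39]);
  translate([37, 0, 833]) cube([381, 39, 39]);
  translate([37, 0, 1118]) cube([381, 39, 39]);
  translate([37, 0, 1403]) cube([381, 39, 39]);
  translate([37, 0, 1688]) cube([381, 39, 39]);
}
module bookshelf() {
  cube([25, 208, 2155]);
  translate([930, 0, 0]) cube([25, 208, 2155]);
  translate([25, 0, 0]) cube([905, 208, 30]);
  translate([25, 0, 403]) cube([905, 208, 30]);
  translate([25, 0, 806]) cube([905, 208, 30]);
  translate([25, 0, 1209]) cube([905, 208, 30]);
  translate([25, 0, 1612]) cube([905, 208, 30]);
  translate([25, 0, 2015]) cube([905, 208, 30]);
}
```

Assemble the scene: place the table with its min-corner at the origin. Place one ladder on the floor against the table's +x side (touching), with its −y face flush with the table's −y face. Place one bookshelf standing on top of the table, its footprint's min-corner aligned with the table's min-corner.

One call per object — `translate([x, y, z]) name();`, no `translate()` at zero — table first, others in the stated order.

table();
translate([1309, 0, 0]) ladder();
translate([0, 0, 739]) bookshelf();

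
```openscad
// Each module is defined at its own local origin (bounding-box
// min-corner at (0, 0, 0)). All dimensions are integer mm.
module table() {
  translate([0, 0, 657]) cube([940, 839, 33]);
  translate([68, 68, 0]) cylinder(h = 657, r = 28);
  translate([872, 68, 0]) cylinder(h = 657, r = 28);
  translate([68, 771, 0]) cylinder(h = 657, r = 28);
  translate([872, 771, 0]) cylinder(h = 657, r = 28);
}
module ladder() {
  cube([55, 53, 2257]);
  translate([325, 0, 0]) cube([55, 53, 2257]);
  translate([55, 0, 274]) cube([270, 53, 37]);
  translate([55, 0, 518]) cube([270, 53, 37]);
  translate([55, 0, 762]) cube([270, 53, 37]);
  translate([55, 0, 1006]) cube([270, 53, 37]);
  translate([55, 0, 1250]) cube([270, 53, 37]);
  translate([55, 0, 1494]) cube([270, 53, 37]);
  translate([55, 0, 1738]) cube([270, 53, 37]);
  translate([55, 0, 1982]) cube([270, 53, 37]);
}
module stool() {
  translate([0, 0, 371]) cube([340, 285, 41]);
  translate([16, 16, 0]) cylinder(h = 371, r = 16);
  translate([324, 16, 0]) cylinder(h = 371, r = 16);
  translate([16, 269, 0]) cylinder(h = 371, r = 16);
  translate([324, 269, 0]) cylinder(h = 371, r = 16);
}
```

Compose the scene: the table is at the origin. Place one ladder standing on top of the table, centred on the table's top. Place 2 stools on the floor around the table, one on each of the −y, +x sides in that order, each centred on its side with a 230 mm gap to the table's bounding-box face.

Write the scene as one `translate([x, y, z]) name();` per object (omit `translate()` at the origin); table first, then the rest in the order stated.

table();
translate([280, 393, 690]) ladder();
translate([300, -515, 0]) stool();
translate([1170, 277, 0]) stool();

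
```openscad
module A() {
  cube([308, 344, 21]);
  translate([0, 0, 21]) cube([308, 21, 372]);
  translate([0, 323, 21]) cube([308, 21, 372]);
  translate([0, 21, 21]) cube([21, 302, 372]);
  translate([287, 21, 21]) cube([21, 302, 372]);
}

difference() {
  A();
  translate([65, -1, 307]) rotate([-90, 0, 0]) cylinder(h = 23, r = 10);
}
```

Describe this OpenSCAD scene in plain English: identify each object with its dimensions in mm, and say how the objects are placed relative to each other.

A is an open-topped rectangular box: outside dimensions 308×344×393 mm, with a uniform wall and base thickness of 21 mm. The base is a full 308×344 slab on the floor; four walls sit on top of the base. The front and back walls (the −y and +y sides) span the full width; the two side walls fit between them.

The open box has a circular hole of radius 10 mm through its front wall, centred at (x = 65, z = 307).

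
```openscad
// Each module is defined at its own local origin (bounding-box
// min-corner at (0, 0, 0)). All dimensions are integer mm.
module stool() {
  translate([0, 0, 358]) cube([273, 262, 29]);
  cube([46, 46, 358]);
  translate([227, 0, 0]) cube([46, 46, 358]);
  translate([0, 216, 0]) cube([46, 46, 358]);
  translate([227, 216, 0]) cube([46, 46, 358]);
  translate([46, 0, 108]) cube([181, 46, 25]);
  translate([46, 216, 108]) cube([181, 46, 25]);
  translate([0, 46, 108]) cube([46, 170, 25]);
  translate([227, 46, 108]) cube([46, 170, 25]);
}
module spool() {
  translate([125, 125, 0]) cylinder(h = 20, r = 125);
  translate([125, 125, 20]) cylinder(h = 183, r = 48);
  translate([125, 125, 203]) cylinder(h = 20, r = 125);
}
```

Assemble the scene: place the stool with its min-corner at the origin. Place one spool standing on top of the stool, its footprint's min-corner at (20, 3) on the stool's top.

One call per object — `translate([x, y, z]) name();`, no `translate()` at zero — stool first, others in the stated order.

stool();
translate([20, 3, 387]) spool();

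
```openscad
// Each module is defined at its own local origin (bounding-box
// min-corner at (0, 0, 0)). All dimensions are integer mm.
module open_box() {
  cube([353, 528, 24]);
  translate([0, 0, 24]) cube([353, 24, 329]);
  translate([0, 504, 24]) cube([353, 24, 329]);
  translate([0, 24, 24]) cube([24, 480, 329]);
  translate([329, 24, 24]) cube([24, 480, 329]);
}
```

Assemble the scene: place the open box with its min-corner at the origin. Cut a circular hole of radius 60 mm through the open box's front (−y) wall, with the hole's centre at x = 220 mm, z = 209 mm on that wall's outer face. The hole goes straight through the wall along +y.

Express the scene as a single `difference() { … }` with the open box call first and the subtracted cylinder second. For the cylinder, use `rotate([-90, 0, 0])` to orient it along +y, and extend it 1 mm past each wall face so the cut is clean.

difference() {
  open_box();
  translate([220, -1, 209]) rotate([-90, 0, 0]) cylinder(h = 26, r = 60);
}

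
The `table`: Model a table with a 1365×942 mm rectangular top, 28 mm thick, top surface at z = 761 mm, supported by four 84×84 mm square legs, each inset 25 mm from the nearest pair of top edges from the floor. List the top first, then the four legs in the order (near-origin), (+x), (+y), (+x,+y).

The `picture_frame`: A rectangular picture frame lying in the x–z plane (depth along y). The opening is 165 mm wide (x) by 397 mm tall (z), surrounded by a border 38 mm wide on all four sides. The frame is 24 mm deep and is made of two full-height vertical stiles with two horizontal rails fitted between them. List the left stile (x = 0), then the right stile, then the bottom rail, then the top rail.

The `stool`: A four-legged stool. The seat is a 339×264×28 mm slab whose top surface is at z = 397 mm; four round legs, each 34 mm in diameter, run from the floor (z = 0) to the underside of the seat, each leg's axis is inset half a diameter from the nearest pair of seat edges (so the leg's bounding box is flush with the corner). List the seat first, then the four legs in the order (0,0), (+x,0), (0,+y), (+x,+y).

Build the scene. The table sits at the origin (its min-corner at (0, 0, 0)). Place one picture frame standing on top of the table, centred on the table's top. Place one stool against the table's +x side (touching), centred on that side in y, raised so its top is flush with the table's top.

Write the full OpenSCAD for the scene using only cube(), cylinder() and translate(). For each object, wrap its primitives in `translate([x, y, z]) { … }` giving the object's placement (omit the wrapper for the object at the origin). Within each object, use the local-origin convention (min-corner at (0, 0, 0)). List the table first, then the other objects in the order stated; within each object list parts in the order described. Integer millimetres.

translate([0, 0, 733]) cube([1365, 942, 28]);
translate([25, 25, 0]) cube([84, 84, 733]);
translate([1256, 25, 0]) cube([84, 84, 733]);
translate([25, 833, 0]) cube([84, 84, 733]);
translate([1256, 833, 0]) cube([84, 84, 733]);
translate([562, 459, 761]) {
  cube([38, 24, 473]);
  translate([203, 0, 0]) cube([38, 24, 473]);
  translate([38, 0, 0]) cube([165, 24, 38]);
  translate([38, 0, 435]) cube([165, 24, 38]);
}
translate([1365, 339, 364]) {
  translate([0, 0, 369]) cube([339, 264, 28]);
  translate([17, 17, 0]) cylinder(h = 369, r = 17);
  translate([322, 17, 0]) cylinder(h = 369, r = 17);
  translate([17, 247, 0]) cylinder(h = 369, r = 17);
  translate([322, 247, 0]) cylinder(h = 369, r = 17);
}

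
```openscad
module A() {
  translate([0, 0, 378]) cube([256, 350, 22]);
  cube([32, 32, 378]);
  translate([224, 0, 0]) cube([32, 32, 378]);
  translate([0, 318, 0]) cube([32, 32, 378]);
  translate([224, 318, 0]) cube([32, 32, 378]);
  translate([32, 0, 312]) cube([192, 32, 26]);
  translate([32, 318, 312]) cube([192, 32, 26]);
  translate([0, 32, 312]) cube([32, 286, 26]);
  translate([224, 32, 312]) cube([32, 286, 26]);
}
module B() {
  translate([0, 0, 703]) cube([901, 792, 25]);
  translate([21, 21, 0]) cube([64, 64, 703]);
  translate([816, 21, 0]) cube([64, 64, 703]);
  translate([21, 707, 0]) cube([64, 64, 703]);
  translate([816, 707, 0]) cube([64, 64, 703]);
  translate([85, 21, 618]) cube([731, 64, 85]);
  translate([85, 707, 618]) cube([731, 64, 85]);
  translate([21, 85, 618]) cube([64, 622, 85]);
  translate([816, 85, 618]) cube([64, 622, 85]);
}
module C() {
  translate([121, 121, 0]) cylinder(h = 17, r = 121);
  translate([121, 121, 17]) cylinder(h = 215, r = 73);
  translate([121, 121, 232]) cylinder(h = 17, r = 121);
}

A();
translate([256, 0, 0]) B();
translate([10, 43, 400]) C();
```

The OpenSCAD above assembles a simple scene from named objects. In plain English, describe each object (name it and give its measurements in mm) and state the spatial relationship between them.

A is a four-legged stool. The seat is 256×350 mm, 22 mm thick, top at z = 400 mm. It stands on four square legs, each 32×32 mm in cross-section, from z = 0 to the seat underside, each flush with a corner of the seat. Four stretchers, 32 mm wide and 26 mm tall, connect adjacent legs with their undersides at z = 312 mm, each running between the inner faces of the legs it joins and aligned with the legs' outer faces on the other axis.

B is a table: top 901 mm (x) × 792 mm (y), 25 mm thick, upper face at z = 728 mm, on four 64×64 mm square legs, each inset 21 mm from the nearest pair of top edges, running from z = 0 to the bottom of the top. Four apron rails, 64 mm thick and 85 mm tall, run between adjacent legs with their top edges flush with the underside of the top and their outer faces flush with the legs' outer faces.

C is a spool: two coaxial disc flanges of radius 121 mm and thickness 17 mm, joined by a core cylinder of radius 73 mm and height 215 mm. The lower flange rests on z = 0 and the three cylinders share a vertical axis.

The table is against the stool's +x side, with their −y faces flush. The spool is on top of the stool.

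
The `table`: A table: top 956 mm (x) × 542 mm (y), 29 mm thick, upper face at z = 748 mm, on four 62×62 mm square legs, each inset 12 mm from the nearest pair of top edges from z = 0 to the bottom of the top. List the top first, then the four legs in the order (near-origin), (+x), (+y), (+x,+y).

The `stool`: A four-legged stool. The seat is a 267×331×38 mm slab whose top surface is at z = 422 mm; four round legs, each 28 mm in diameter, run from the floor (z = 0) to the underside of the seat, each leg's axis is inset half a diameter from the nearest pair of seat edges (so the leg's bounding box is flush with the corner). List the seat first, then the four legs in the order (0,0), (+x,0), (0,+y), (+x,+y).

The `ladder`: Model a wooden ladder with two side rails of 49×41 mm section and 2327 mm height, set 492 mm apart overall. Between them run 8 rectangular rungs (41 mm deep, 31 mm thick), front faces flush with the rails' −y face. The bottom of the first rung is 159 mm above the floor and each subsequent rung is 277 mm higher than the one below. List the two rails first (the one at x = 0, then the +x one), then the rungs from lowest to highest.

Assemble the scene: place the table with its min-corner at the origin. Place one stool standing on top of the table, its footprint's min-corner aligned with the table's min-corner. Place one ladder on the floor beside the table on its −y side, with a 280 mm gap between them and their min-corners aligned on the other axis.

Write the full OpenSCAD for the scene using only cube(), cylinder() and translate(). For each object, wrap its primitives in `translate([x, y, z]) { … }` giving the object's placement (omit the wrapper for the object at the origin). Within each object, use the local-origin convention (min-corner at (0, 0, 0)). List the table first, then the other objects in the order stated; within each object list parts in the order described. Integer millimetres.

translate([0, 0, 719]) cube([956, 542, 29]);
translate([12, 12, 0]) cube([62, 62, 719]);
translate([882, 12, 0]) cube([62, 62, 719]);
translate([12, 468, 0]) cube([62, 62, 719]);
translate([882, 468, 0]) cube([62, 62, 719]);
translate([0, 0, 748]) {
  translate([0, 0, 384]) cube([267, 331, 38]);
  translate([14, 14, 0]) cylinder(h = 384, r = 14);
  translate([253, 14, 0]) cylinder(h = 384, r = 14);
  translate([14, 317, 0]) cylinder(h = 384, r = 14);
  translate([253, 317, 0]) cylinder(h = 384, r = 14);
}
translate([0, -321, 0]) {
  cube([49, 41, 2327]);
  translate([443, 0, 0]) cube([49, 41, 2327]);
  translate([49, 0, 159]) cube([394, 41, 31]);
  translate([49, 0, 436]) cube([394, 41, 31]);
  translate([49, 0, 713]) cube([394, 41, 31]);
  translate([49, 0, 990]) cube([394, 41, 31]);
  translate([49, 0, 1267]) cube([394, 41, 31]);
  translate([49, 0, 1544]) cube([394, 41, 31]);
  translate([49, 0, 1821]) cube([394, 41, 31]);
  translate([49, 0, 2098]) cube([394, 41, 31]);
}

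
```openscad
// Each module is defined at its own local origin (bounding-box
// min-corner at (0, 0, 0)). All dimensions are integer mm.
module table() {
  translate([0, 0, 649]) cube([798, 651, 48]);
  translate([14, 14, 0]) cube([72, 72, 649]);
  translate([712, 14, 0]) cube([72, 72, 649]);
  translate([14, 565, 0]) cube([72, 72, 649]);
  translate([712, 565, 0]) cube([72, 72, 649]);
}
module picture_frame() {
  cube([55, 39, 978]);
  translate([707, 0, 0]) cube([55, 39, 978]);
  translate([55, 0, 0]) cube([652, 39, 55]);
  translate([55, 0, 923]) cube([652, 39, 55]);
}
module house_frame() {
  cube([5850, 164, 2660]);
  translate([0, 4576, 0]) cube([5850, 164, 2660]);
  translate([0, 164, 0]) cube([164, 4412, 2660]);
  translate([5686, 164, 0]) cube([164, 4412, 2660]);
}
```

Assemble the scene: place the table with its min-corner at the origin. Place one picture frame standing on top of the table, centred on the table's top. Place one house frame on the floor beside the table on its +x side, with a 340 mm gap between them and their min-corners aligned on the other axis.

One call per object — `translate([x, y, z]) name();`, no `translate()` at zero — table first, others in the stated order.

table();
translate([18, 306, 697]) picture_frame();
translate([1138, 0, 0]) house_frame();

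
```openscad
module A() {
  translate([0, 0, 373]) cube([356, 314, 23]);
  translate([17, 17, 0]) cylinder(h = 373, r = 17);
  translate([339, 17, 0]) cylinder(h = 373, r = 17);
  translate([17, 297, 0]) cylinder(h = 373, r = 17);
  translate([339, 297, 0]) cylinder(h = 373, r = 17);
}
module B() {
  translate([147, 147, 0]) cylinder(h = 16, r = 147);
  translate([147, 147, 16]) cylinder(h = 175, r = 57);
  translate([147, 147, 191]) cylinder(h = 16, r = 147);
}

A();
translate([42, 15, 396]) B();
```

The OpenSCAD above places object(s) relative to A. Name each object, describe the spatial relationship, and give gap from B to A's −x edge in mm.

The spool's min-x is at 42; the stool's min-x is 0; gap = 42 mm.

A is a stool. B is a spool. The spool is on top of the stool. The gap from the spool to the stool's −x edge is 42 mm.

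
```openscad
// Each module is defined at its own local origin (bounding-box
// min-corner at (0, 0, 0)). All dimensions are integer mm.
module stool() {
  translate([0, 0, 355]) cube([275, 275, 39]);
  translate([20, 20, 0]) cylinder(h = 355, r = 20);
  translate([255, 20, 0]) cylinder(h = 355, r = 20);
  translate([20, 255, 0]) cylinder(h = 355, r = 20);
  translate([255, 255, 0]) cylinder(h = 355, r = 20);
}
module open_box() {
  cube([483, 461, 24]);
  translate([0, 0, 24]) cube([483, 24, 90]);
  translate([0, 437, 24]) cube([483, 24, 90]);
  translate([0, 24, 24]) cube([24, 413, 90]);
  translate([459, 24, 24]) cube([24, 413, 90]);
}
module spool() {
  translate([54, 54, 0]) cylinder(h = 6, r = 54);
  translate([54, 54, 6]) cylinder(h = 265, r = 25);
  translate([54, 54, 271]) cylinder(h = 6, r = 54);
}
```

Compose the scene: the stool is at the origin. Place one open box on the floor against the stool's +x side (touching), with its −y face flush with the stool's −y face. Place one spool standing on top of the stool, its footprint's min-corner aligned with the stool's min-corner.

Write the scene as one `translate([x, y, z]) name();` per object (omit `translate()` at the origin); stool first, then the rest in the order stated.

stool();
translate([275, 0, 0]) open_box();
translate([0, 0, 394]) spool();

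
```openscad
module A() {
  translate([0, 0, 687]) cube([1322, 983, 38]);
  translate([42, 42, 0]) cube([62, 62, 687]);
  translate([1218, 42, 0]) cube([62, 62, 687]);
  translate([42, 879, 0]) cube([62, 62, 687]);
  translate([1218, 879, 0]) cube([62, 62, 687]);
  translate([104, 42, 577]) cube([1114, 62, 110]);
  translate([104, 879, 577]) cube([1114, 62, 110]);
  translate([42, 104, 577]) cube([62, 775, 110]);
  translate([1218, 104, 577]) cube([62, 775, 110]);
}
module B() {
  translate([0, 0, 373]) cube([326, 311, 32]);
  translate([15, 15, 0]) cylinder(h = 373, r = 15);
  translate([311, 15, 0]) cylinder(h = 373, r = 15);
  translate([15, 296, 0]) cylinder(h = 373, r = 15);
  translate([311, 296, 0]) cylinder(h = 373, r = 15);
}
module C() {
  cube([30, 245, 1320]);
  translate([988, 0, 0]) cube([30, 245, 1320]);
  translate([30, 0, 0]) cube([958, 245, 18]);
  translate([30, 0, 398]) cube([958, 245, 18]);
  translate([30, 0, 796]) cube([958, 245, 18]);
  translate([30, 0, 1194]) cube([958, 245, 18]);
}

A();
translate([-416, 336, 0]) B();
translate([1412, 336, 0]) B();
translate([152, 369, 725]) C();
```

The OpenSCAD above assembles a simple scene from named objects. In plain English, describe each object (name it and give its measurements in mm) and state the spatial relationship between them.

A is a table with a 1322×983 mm rectangular top, 38 mm thick, top surface at z = 725 mm, supported by four 62×62 mm square legs, each inset 42 mm from the nearest pair of top edges, running from the floor. Four apron rails, 62 mm thick and 110 mm tall, run between adjacent legs with their top edges flush with the underside of the top and their outer faces flush with the legs' outer faces.

B is a four-legged stool. The seat is 326×311 mm, 32 mm thick, top at z = 405 mm. It stands on four round legs, each 30 mm in diameter, from z = 0 to the seat underside, each leg's axis is inset half a diameter from the nearest pair of seat edges (so the leg's bounding box is flush with the corner).

C is a bookshelf 1018 mm wide overall, 245 mm deep and 1320 mm tall. The two sides are 30 mm thick vertical panels. 4 horizontal shelves of 18 mm thickness span between the inner faces of the sides; the lowest shelf sits on the floor and shelves are stacked with a clear vertical gap of 380 mm between each pair.

Two stools sit around the table at the −x, +x sides. The bookshelf is on top of the table, centred.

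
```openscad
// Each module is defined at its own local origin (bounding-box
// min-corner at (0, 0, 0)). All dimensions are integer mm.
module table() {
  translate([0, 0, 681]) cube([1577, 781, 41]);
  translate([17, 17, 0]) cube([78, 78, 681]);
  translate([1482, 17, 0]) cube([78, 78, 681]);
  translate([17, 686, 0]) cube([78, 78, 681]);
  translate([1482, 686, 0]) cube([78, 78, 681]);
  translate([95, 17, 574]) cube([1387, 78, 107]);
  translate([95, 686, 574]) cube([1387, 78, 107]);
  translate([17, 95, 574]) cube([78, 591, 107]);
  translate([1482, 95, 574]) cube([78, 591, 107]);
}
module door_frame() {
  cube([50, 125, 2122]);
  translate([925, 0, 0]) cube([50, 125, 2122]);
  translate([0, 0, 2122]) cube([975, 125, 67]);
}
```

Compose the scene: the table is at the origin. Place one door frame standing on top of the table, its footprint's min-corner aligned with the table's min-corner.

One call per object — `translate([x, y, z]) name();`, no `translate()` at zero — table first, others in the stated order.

table();
translate([0, 0, 722]) door_frame();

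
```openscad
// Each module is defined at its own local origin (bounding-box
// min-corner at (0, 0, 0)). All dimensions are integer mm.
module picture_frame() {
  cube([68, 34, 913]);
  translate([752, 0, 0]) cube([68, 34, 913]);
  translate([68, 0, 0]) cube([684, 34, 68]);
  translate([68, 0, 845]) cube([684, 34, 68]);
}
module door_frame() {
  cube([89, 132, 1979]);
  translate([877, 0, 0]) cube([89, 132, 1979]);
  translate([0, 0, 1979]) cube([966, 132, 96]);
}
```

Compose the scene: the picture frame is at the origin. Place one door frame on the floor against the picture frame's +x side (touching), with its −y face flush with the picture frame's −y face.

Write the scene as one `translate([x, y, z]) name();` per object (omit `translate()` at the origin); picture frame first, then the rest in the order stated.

picture_frame();
translate([820, 0, 0]) door_frame();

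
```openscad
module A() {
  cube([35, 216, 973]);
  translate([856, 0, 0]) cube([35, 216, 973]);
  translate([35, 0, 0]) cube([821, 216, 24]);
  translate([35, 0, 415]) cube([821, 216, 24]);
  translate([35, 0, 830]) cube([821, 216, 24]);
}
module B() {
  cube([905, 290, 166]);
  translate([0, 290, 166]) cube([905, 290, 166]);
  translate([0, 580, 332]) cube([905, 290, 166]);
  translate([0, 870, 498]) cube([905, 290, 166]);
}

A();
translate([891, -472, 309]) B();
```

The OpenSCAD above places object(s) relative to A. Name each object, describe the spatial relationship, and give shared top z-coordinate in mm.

Both tops at z = 973 mm.

A is a bookshelf. B is a staircase. The staircase is beside the bookshelf with their tops flush at z = 973. The shared top z-coordinate is 973 mm.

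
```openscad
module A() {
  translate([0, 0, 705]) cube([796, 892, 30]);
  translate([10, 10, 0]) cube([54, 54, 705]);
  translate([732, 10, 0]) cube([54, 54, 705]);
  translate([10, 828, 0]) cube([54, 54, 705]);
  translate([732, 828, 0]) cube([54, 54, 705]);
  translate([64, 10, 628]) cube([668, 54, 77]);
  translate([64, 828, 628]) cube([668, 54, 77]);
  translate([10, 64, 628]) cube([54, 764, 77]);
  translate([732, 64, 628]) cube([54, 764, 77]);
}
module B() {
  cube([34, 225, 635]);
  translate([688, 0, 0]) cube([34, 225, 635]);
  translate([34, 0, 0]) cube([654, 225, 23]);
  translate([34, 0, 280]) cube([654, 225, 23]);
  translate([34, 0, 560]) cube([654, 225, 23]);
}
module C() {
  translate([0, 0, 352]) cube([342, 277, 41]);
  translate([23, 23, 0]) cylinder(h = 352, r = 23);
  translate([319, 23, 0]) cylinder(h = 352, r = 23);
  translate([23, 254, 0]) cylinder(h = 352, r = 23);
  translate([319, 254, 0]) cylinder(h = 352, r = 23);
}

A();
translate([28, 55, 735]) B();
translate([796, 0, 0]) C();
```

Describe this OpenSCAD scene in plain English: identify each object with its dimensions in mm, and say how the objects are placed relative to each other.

A is a rectangular dining table. The top is 796×892×30 mm with its upper surface at z = 735 mm. It stands on four 54×54 mm square legs, each inset 10 mm from the nearest pair of top edges, running from the floor to the underside of the top. Four apron rails, 54 mm thick and 77 mm tall, run between adjacent legs with their top edges flush with the underside of the top and their outer faces flush with the legs' outer faces.

B is an open bookshelf. Two side panels, each 34 mm thick, 225 mm deep and 635 mm tall, stand 722 mm apart (outside-to-outside). Between them sit 3 shelves, each 23 mm thick and 225 mm deep, spanning the full gap between the sides. The bottom shelf rests on the floor (its underside at z = 0) and the clear gap between one shelf's top and the next shelf's underside is 257 mm.

C is a four-legged stool. The seat is 342×277 mm, 41 mm thick, top at z = 393 mm. It stands on four round legs, each 46 mm in diameter, from z = 0 to the seat underside, each leg's axis is inset half a diameter from the nearest pair of seat edges (so the leg's bounding box is flush with the corner).

The bookshelf is on top of the table. The stool is against the table's +x side, with their −y faces flush.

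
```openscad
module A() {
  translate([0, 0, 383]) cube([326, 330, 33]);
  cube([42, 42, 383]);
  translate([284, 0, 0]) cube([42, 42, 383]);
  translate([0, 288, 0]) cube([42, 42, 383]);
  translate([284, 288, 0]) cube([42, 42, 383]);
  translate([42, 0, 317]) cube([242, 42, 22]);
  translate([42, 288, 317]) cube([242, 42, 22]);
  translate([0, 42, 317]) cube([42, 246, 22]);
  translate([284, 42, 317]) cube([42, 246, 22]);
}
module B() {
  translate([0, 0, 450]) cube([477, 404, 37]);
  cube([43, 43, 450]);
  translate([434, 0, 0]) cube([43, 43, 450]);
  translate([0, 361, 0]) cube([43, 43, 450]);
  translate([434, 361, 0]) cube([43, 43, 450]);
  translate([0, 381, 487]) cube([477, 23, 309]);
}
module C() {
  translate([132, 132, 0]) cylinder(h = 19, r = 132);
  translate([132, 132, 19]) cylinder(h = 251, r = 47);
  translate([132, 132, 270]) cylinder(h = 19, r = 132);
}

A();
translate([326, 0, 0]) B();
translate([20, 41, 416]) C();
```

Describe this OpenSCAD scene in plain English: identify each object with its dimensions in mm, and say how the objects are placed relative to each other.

A is a simple wooden stool: a rectangular seat 326 mm (x) by 330 mm (y), 33 mm thick, top face at z = 416 mm, on four square legs, each 42×42 mm in cross-section. The legs rest on z = 0, each flush with a corner of the seat. Four stretchers, 42 mm wide and 22 mm tall, connect adjacent legs with their undersides at z = 317 mm, each running between the inner faces of the legs it joins and aligned with the legs' outer faces on the other axis.

B is a chair. The seat is a 477×404×37 mm slab with its top at z = 487 mm, on four 43×43 mm corner legs (flush with the seat edges, standing on z = 0). A flat backrest 23 mm thick, 309 mm tall, spans the full seat width and rises from the seat top along its +y edge, rear face flush with the rear of the seat.

C is a spool: two coaxial disc flanges of radius 132 mm and thickness 19 mm, joined by a core cylinder of radius 47 mm and height 251 mm. The lower flange rests on z = 0 and the three cylinders share a vertical axis.

The chair is against the stool's +x side, with their −y faces flush. The spool is on top of the stool.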